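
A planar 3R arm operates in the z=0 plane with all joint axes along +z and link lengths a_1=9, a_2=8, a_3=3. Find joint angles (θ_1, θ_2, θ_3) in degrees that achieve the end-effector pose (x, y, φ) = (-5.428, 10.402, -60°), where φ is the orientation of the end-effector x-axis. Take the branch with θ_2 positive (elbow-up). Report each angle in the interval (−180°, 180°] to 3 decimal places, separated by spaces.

89.999 60.000 150.001

wrist centre = target − a_3·(cos φ, sin φ) = (-6.9280, 13.0001)
cos θ_2 = (216.9992−9²−8²)/(2·9·8) = 0.5000; θ_2 = 60.0004° (elbow-up)
β = atan2(13.0001,-6.9280) = 118.0540°; ψ = atan2(6.9282,13.0000) = 28.0551°
θ_1 = β − ψ = 89.9990°
θ_3 = φ − θ_1 − θ_2 = 150.0006° (wrapped to (-180°,180°])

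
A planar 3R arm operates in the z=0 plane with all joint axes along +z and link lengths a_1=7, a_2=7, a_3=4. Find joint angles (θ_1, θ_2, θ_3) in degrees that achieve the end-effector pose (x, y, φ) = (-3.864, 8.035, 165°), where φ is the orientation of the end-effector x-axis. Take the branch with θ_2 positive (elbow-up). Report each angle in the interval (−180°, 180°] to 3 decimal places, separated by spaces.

30.001 120.003 14.996

wrist centre = target − a_3·(cos φ, sin φ) = (-0.0003, 6.9997)
cos θ_2 = (48.9961−7²−7²)/(2·7·7) = -0.5000; θ_2 = 120.0026° (elbow-up)
β = atan2(6.9997,-0.0003) = 90.0024°; ψ = atan2(6.0620,3.4997) = 60.0013°
θ_1 = β − ψ = 30.0011°
θ_3 = φ − θ_1 − θ_2 = 14.9963° (wrapped to (-180°,180°])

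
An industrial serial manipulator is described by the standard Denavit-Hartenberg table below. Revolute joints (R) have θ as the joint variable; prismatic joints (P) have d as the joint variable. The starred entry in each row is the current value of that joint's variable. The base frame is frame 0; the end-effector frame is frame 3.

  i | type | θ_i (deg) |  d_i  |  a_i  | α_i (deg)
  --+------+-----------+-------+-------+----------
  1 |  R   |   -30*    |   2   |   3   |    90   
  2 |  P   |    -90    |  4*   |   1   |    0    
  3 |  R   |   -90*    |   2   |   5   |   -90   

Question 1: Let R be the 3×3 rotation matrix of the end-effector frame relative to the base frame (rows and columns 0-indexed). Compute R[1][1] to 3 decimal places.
0.866

End-effector y-axis (col 1 of R) = (0.5000,0.8660,-0.0000)
R[1][1] = 0.8660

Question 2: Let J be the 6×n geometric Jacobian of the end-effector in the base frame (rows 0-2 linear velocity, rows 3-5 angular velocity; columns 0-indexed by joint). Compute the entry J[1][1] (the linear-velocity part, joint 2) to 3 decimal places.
prismatic axis z_1 = (-0.5000,-0.8660,0.0000)
J_v[:, 1] = z_1; J_ω[:, 1] = (0,0,0)
entry J[1][1] = -0.8660

-0.866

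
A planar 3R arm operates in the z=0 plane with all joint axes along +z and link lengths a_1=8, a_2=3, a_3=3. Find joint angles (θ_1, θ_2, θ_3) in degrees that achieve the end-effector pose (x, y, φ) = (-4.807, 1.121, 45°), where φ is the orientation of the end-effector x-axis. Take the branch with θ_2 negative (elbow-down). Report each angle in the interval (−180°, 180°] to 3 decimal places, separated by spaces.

wrist centre = target − a_3·(cos φ, sin φ) = (-6.9283, -1.0003)
cos θ_2 = (49.0023−8²−3²)/(2·8·3) = -0.5000; θ_2 = -119.9969° (elbow-down)
β = atan2(-1.0003,-6.9283) = -171.7843°; ψ = atan2(-2.5982,6.5001) = -21.7870°
θ_1 = β − ψ = -149.9974°
θ_3 = φ − θ_1 − θ_2 = -45.0058° (wrapped to (-180°,180°])

-149.997 -119.997 -45.006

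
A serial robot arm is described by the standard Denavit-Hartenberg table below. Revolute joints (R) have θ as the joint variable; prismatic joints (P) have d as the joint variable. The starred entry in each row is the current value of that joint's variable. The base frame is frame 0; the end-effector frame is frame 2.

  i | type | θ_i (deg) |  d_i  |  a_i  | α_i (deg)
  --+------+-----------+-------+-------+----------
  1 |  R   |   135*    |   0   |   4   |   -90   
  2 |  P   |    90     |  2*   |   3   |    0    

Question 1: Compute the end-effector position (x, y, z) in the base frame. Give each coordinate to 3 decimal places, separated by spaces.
-4.243 1.414 -3.000

after link 1: o_1 = (-2.8284, 2.8284, 0.0000)
after link 2: o_2 = (-4.2426, 1.4142, -3.0000)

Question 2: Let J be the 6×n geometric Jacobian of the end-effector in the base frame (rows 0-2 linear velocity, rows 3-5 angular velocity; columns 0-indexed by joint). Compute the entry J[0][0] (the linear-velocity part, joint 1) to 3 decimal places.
-1.414

axis z_0 = ẑ; lever o_n−o_0 = (-4.2426,1.4142,-3.0000)
cross product → J_v[:, 0] = (-1.4142,-4.2426,0.0000)
J_ω[:, 0] = z_0
entry J[0][0] = -1.4142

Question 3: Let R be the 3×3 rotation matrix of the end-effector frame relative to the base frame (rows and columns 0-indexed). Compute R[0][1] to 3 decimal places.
0.707

End-effector y-axis (col 1 of R) = (0.7071,-0.7071,-0.0000)
R[0][1] = 0.7071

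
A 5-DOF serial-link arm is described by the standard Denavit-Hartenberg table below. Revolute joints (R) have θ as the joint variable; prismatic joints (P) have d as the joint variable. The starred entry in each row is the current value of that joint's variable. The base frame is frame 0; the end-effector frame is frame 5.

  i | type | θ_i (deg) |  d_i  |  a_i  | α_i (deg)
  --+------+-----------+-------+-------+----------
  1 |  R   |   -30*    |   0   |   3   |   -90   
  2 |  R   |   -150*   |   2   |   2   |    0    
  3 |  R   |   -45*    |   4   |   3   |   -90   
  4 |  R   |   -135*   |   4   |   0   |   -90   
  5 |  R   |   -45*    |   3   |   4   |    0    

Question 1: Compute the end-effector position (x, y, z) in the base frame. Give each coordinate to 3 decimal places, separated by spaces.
after link 1: o_1 = (2.5981, -1.5000, 0.0000)
after link 2: o_2 = (2.0981, 1.0981, 1.0000)
after link 3: o_3 = (1.5885, 6.0111, 0.2235)
after link 4: o_4 = (0.6920, 6.5287, 4.0872)
after link 5: o_5 = (2.0172, 10.5225, 6.7879)

2.017 10.522 6.788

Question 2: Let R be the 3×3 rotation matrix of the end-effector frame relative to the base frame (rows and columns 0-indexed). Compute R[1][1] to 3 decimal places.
0.100

End-effector y-axis (col 1 of R) = (0.8268,0.1000,-0.5536)
R[1][1] = 0.1000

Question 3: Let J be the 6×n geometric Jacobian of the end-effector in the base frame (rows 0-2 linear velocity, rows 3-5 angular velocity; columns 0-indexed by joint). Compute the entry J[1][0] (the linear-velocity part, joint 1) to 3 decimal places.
2.017

axis z_0 = ẑ; lever o_n−o_0 = (2.0172,10.5225,6.7879)
cross product → J_v[:, 0] = (-10.5225,2.0172,0.0000)
J_ω[:, 0] = z_0
entry J[1][0] = 2.0172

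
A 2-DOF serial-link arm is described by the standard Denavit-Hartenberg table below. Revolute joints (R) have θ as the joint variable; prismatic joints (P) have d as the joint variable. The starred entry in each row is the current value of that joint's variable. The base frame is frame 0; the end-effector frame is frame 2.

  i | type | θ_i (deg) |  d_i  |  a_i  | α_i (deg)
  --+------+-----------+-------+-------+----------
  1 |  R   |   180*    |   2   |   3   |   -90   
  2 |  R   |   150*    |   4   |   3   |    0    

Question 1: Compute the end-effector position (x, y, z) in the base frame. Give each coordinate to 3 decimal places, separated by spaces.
-0.402 -4.000 0.500

after link 1: o_1 = (-3.0000, 0.0000, 2.0000)
after link 2: o_2 = (-0.4019, -4.0000, 0.5000)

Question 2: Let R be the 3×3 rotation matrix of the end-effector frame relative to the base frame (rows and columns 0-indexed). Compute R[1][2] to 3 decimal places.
-1.000

End-effector z-axis (col 2 of R) = (-0.0000,-1.0000,0.0000)
R[1][2] = -1.0000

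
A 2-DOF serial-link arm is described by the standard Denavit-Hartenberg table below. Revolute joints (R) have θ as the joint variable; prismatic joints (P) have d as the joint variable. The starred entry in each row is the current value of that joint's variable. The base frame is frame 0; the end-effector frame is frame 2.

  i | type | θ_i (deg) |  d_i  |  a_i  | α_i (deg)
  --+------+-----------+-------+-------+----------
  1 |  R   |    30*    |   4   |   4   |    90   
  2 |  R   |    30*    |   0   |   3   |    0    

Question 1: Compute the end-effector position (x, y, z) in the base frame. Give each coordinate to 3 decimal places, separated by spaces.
after link 1: o_1 = (3.4641, 2.0000, 4.0000)
after link 2: o_2 = (5.7141, 3.2990, 5.5000)

5.714 3.299 5.500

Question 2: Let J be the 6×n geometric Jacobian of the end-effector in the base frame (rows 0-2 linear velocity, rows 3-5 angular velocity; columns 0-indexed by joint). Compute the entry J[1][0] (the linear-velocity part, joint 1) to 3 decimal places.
5.714

axis z_0 = ẑ; lever o_n−o_0 = (5.7141,3.2990,5.5000)
cross product → J_v[:, 0] = (-3.2990,5.7141,0.0000)
J_ω[:, 0] = z_0
entry J[1][0] = 5.7141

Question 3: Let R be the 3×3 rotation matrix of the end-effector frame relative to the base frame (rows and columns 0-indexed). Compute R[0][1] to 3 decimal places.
End-effector y-axis (col 1 of R) = (-0.4330,-0.2500,0.8660)
R[0][1] = -0.4330

-0.433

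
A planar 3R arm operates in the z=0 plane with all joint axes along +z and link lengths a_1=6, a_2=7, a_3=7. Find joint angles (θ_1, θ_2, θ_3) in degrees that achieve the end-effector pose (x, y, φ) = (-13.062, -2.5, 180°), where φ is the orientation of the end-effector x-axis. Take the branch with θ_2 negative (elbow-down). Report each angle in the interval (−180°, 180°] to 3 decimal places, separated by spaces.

-89.998 -120.002 30.000

wrist centre = target − a_3·(cos φ, sin φ) = (-6.0620, -2.5000)
cos θ_2 = (42.9978−6²−7²)/(2·6·7) = -0.5000; θ_2 = -120.0017° (elbow-down)
β = atan2(-2.5000,-6.0620) = -157.5885°; ψ = atan2(-6.0621,2.4998) = -67.5902°
θ_1 = β − ψ = -89.9983°
θ_3 = φ − θ_1 − θ_2 = 30.0000° (wrapped to (-180°,180°])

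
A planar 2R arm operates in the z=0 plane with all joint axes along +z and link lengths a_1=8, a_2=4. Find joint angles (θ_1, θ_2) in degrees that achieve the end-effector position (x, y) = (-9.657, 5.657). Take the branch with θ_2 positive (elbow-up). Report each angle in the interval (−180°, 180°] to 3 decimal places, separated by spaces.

135.001 44.994

cos θ_2 = (125.2593−8²−4²)/(2·8·4) = 0.7072; θ_2 = 44.9943° (elbow-up)
β = atan2(5.6570,-9.6570) = 149.6385°; ψ = atan2(2.8281,10.8287) = 14.6371°
θ_1 = β − ψ = 135.0015°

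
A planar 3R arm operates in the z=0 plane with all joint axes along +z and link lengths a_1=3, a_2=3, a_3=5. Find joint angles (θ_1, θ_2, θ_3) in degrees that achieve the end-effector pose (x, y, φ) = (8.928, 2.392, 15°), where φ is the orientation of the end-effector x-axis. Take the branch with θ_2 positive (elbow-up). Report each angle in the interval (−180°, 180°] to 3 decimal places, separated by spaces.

-30.000 89.994 -44.993

wrist centre = target − a_3·(cos φ, sin φ) = (4.0984, 1.0979)
cos θ_2 = (18.0020−3²−3²)/(2·3·3) = 0.0001; θ_2 = 89.9935° (elbow-up)
β = atan2(1.0979,4.0984) = 14.9967°; ψ = atan2(3.0000,3.0003) = 44.9968°
θ_1 = β − ψ = -30.0000°
θ_3 = φ − θ_1 − θ_2 = -44.9935° (wrapped to (-180°,180°])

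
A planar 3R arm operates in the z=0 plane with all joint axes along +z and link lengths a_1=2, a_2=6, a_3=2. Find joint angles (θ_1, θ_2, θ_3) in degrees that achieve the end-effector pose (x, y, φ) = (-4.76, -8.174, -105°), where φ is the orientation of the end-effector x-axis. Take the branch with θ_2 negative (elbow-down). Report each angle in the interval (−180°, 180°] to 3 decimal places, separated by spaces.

-89.978 -45.029 30.007

wrist centre = target − a_3·(cos φ, sin φ) = (-4.2424, -6.2421)
cos θ_2 = (56.9621−2²−6²)/(2·2·6) = 0.7068; θ_2 = -45.0287° (elbow-down)
β = atan2(-6.2421,-4.2424) = -124.2013°; ψ = atan2(-4.2448,6.2405) = -34.2234°
θ_1 = β − ψ = -89.9779°
θ_3 = φ − θ_1 − θ_2 = 30.0066° (wrapped to (-180°,180°])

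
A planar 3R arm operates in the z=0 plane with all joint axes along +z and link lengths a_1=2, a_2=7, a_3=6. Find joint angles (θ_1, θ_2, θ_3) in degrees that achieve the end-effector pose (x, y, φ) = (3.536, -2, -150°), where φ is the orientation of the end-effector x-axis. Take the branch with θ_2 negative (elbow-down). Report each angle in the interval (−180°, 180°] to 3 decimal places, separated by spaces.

29.994 -29.993 -150.001

wrist centre = target − a_3·(cos φ, sin φ) = (8.7322, 1.0000)
cos θ_2 = (77.2505−2²−7²)/(2·2·7) = 0.8661; θ_2 = -29.9927° (elbow-down)
β = atan2(1.0000,8.7322) = 6.5330°; ψ = atan2(-3.4992,8.0626) = -23.4612°
θ_1 = β − ψ = 29.9942°
θ_3 = φ − θ_1 − θ_2 = -150.0014° (wrapped to (-180°,180°])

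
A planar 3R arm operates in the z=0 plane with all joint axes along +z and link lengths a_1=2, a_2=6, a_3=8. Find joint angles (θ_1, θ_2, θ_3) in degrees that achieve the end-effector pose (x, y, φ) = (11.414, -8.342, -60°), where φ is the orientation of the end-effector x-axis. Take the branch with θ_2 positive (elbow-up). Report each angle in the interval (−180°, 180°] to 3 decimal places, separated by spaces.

wrist centre = target − a_3·(cos φ, sin φ) = (7.4140, -1.4138)
cos θ_2 = (56.9662−2²−6²)/(2·2·6) = 0.7069; θ_2 = 45.0147° (elbow-up)
β = atan2(-1.4138,7.4140) = -10.7963°; ψ = atan2(4.2437,6.2416) = 34.2124°
θ_1 = β − ψ = -45.0087°
θ_3 = φ − θ_1 − θ_2 = -60.0060° (wrapped to (-180°,180°])

-45.009 45.015 -60.006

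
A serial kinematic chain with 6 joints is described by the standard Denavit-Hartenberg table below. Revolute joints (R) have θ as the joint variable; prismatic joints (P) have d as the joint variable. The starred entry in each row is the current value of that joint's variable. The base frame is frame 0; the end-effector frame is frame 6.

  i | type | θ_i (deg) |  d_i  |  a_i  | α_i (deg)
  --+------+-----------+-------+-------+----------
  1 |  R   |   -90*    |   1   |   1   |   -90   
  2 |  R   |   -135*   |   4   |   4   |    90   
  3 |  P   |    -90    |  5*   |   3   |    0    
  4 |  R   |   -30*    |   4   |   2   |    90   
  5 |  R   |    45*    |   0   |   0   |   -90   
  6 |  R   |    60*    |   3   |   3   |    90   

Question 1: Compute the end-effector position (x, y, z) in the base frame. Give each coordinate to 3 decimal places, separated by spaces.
-1.113 11.701 -3.527

after link 1: o_1 = (0.0000, -1.0000, 1.0000)
after link 2: o_2 = (4.0000, 1.8284, 3.8284)
after link 3: o_3 = (1.0000, 5.3640, 0.2929)
after link 4: o_4 = (-0.7321, 7.4853, -3.2426)
after link 5: o_5 = (-0.7321, 7.4853, -3.2426)
after link 6: o_6 = (-1.1125, 11.7013, -3.5267)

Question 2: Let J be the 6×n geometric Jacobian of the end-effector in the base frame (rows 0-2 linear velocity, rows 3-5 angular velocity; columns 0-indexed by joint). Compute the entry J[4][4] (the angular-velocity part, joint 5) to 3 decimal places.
axis z_4 = (0.5000,-0.6124,-0.6124); lever o_n−o_4 = (-0.3805,4.2160,-0.2840)
cross product → J_v[:, 4] = (2.7557,0.3750,1.8750)
J_ω[:, 4] = z_4
entry J[4][4] = -0.6124

-0.612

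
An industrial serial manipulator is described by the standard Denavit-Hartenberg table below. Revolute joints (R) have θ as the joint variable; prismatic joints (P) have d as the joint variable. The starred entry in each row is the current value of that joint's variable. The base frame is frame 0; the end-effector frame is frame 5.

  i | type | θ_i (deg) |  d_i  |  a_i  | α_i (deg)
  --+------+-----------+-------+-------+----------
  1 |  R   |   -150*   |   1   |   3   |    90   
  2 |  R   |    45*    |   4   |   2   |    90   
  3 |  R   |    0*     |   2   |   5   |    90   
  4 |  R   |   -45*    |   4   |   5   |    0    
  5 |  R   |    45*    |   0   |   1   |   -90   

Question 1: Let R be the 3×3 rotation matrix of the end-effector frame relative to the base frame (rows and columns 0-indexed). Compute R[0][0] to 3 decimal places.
End-effector x-axis (col 0 of R) = (-0.6124,-0.3536,0.7071)
R[0][0] = -0.6124

-0.612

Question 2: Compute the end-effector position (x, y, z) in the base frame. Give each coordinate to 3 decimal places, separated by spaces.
after link 1: o_1 = (-2.5981, -1.5000, 1.0000)
after link 2: o_2 = (-5.8228, 1.2570, 2.4142)
after link 3: o_3 = (-10.1094, -1.2179, 4.5355)
after link 4: o_4 = (-8.1094, -4.6820, 9.5355)
after link 5: o_5 = (-8.7218, -5.0355, 10.2426)

-8.722 -5.036 10.243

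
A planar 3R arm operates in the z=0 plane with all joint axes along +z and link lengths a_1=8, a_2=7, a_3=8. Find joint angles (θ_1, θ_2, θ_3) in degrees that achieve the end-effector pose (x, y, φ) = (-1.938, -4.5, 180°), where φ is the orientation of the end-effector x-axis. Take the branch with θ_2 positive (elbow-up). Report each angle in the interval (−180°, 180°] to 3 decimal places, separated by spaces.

-90.001 120.001 150.000

wrist centre = target − a_3·(cos φ, sin φ) = (6.0620, -4.5000)
cos θ_2 = (56.9978−8²−7²)/(2·8·7) = -0.5000; θ_2 = 120.0013° (elbow-up)
β = atan2(-4.5000,6.0620) = -36.5876°; ψ = atan2(6.0621,4.4999) = 53.4137°
θ_1 = β − ψ = -90.0013°
θ_3 = φ − θ_1 − θ_2 = 150.0000° (wrapped to (-180°,180°])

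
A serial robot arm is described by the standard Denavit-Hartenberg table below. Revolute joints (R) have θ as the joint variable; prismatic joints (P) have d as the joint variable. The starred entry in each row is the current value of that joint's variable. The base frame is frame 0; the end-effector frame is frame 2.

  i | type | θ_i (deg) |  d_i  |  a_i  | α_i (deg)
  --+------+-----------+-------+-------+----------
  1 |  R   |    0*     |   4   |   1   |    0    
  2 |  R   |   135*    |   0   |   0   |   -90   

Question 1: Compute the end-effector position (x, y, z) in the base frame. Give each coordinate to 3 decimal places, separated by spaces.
1.000 0.000 4.000

after link 1: o_1 = (1.0000, 0.0000, 4.0000)
after link 2: o_2 = (1.0000, 0.0000, 4.0000)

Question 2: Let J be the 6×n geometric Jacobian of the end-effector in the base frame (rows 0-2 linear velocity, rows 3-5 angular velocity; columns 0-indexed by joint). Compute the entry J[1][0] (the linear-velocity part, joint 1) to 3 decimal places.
1.000

axis z_0 = ẑ; lever o_n−o_0 = (1.0000,0.0000,4.0000)
cross product → J_v[:, 0] = (0.0000,1.0000,0.0000)
J_ω[:, 0] = z_0
entry J[1][0] = 1.0000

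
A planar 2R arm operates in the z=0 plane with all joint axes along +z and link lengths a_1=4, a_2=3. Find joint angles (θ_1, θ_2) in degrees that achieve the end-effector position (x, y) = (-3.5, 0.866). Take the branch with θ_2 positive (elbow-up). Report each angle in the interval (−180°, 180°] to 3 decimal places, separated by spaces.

cos θ_2 = (13.0000−4²−3²)/(2·4·3) = -0.5000; θ_2 = 120.0001° (elbow-up)
β = atan2(0.8660,-3.5000) = 166.1025°; ψ = atan2(2.5981,2.5000) = 46.1021°
θ_1 = β − ψ = 120.0004°

120.000 120.000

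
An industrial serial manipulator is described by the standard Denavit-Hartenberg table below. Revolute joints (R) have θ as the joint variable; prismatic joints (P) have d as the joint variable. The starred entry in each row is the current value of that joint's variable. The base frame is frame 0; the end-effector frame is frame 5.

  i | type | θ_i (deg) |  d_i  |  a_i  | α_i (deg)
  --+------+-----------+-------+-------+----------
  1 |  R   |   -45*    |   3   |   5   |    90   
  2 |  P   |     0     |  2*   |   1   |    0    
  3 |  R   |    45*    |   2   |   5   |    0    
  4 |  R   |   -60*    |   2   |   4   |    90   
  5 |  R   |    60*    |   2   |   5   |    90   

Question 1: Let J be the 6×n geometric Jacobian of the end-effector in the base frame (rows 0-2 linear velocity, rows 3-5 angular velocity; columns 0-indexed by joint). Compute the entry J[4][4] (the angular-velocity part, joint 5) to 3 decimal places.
0.183

axis z_4 = (-0.1830,0.1830,-0.9659); lever o_n−o_4 = (-1.7204,-4.4034,-2.5789)
cross product → J_v[:, 4] = (-4.7253,1.1898,1.1207)
J_ω[:, 4] = z_4
entry J[4][4] = 0.1830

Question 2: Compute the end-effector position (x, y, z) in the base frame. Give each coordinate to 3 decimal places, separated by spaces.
after link 1: o_1 = (3.5355, -3.5355, 3.0000)
after link 2: o_2 = (2.8284, -5.6569, 3.0000)
after link 3: o_3 = (3.9142, -9.5711, 6.5355)
after link 4: o_4 = (5.2321, -13.7173, 5.5003)
after link 5: o_5 = (3.5117, -18.1207, 2.9214)

3.512 -18.121 2.921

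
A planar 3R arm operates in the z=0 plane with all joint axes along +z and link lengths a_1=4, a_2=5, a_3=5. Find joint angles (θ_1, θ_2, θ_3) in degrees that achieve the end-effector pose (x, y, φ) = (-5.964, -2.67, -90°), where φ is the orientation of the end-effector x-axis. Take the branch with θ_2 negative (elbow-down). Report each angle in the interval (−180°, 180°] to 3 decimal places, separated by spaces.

-149.998 -90.003 150.000

wrist centre = target − a_3·(cos φ, sin φ) = (-5.9640, 2.3300)
cos θ_2 = (40.9982−4²−5²)/(2·4·5) = -0.0000; θ_2 = -90.0026° (elbow-down)
β = atan2(2.3300,-5.9640) = 158.6605°; ψ = atan2(-5.0000,3.9998) = -51.3418°
θ_1 = β − ψ = 210.0023°
θ_3 = φ − θ_1 − θ_2 = 150.0003° (wrapped to (-180°,180°])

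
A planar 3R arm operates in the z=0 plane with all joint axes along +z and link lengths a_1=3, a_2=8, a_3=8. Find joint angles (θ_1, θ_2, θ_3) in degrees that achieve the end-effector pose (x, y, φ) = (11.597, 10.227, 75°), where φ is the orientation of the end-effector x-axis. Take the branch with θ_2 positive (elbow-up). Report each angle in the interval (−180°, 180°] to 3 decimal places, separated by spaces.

-30.001 59.998 45.003

wrist centre = target − a_3·(cos φ, sin φ) = (9.5264, 2.4996)
cos θ_2 = (97.0012−3²−8²)/(2·3·8) = 0.5000; θ_2 = 59.9984° (elbow-up)
β = atan2(2.4996,9.5264) = 14.7021°; ψ = atan2(6.9281,7.0002) = 44.7034°
θ_1 = β − ψ = -30.0013°
θ_3 = φ − θ_1 − θ_2 = 45.0029° (wrapped to (-180°,180°])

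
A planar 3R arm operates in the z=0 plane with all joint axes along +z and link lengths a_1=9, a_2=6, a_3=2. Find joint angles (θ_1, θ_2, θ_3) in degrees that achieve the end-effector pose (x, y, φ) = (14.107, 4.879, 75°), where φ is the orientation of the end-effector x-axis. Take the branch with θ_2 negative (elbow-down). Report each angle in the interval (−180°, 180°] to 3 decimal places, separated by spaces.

30.004 -45.008 90.005

wrist centre = target − a_3·(cos φ, sin φ) = (13.5894, 2.9471)
cos θ_2 = (193.3564−9²−6²)/(2·9·6) = 0.7070; θ_2 = -45.0083° (elbow-down)
β = atan2(2.9471,13.5894) = 12.2363°; ψ = atan2(-4.2433,13.2420) = -17.7675°
θ_1 = β − ψ = 30.0038°
θ_3 = φ − θ_1 − θ_2 = 90.0045° (wrapped to (-180°,180°])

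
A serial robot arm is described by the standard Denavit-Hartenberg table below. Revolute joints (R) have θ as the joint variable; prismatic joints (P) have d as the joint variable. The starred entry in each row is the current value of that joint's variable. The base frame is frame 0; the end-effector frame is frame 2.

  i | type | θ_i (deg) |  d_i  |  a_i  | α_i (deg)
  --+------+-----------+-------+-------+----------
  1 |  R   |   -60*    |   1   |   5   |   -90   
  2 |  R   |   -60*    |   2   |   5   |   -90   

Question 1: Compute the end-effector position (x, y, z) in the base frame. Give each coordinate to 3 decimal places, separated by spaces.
after link 1: o_1 = (2.5000, -4.3301, 1.0000)
after link 2: o_2 = (5.4821, -5.4952, 5.3301)

5.482 -5.495 5.330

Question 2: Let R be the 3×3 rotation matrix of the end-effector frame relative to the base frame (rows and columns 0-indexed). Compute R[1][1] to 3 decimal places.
-0.500

End-effector y-axis (col 1 of R) = (-0.8660,-0.5000,-0.0000)
R[1][1] = -0.5000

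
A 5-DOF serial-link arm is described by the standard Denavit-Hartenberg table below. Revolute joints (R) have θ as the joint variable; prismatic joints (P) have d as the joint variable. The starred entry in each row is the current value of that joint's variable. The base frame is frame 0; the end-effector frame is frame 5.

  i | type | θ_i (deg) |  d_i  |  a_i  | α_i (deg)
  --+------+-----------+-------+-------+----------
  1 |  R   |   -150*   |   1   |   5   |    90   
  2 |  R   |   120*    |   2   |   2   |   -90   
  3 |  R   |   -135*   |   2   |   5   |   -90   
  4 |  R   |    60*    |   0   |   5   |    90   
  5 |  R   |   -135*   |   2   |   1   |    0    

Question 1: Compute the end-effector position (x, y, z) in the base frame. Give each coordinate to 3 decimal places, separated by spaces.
after link 1: o_1 = (-4.3301, -2.5000, 1.0000)
after link 2: o_2 = (-4.4641, -0.2679, 2.7321)
after link 3: o_3 = (-6.2628, 2.7761, -1.3298)
after link 4: o_4 = (-11.1597, 1.9900, -0.6957)
after link 5: o_5 = (-10.8264, 2.7307, -2.7790)

-10.826 2.731 -2.779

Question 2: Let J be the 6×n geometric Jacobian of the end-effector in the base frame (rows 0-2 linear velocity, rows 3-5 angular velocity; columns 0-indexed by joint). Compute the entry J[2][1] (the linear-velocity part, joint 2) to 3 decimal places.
axis z_1 = (-0.5000,0.8660,0.0000); lever o_n−o_1 = (-6.4963,5.2307,-3.7790)
cross product → J_v[:, 1] = (-3.2727,-1.8895,3.0106)
J_ω[:, 1] = z_1
entry J[2][1] = 3.0106

3.011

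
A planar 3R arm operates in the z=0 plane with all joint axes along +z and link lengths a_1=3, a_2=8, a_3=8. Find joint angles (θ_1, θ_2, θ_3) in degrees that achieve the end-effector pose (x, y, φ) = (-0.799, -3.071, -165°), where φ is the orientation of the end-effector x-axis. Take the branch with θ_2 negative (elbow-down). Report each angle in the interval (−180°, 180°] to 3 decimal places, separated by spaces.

89.991 -119.995 -134.996

wrist centre = target − a_3·(cos φ, sin φ) = (6.9284, -1.0004)
cos θ_2 = (49.0037−3²−8²)/(2·3·8) = -0.4999; θ_2 = -119.9949° (elbow-down)
β = atan2(-1.0004,6.9284) = -8.2166°; ψ = atan2(-6.9286,-0.9994) = -98.2078°
θ_1 = β − ψ = 89.9912°
θ_3 = φ − θ_1 − θ_2 = -134.9963° (wrapped to (-180°,180°])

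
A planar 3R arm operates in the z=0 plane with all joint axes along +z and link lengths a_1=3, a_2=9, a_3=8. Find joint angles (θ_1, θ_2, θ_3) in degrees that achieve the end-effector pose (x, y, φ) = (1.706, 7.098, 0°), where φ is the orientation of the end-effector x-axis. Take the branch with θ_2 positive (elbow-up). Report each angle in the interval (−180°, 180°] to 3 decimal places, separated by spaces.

59.995 90.004 -150.000

wrist centre = target − a_3·(cos φ, sin φ) = (-6.2940, 7.0980)
cos θ_2 = (89.9960−3²−9²)/(2·3·9) = -0.0001; θ_2 = 90.0042° (elbow-up)
β = atan2(7.0980,-6.2940) = 131.5643°; ψ = atan2(9.0000,2.9993) = 71.5688°
θ_1 = β − ψ = 59.9955°
θ_3 = φ − θ_1 − θ_2 = -149.9997° (wrapped to (-180°,180°])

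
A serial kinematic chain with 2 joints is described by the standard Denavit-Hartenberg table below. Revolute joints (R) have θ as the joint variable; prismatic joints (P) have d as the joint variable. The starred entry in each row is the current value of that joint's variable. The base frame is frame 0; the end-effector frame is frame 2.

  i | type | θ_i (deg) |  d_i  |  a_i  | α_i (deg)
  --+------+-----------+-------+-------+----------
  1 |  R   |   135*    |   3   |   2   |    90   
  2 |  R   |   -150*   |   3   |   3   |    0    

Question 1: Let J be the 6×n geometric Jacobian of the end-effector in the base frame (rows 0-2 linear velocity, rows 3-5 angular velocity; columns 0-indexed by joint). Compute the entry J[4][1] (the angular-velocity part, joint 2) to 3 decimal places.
0.707

axis z_1 = (0.7071,0.7071,0.0000); lever o_n−o_1 = (3.9584,0.2842,-1.5000)
cross product → J_v[:, 1] = (-1.0607,1.0607,-2.5981)
J_ω[:, 1] = z_1
entry J[4][1] = 0.7071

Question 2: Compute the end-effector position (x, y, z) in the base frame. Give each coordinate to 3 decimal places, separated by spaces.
after link 1: o_1 = (-1.4142, 1.4142, 3.0000)
after link 2: o_2 = (2.5442, 1.6984, 1.5000)

2.544 1.698 1.500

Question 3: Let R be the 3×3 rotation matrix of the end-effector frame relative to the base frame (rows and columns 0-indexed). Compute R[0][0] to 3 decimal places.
0.612

End-effector x-axis (col 0 of R) = (0.6124,-0.6124,-0.5000)
R[0][0] = 0.6124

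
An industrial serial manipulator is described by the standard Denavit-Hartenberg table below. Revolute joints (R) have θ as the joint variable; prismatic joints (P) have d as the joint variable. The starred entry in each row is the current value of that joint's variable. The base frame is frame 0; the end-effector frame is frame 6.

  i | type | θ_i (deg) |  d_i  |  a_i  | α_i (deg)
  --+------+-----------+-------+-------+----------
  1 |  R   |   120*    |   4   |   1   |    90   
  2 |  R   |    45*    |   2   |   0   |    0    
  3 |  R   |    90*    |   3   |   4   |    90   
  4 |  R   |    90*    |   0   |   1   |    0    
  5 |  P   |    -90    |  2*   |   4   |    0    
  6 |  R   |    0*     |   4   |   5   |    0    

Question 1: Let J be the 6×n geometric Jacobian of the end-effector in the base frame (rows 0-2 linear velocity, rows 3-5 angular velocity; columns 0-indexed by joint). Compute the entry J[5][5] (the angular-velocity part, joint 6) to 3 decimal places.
0.707

axis z_5 = (-0.3536,0.6124,0.7071); lever o_n−o_5 = (0.3536,-0.6124,6.3640)
cross product → J_v[:, 5] = (4.3301,2.5000,0.0000)
J_ω[:, 5] = z_5
entry J[5][5] = 0.7071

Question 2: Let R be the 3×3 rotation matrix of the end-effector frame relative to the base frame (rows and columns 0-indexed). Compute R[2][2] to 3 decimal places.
0.707

End-effector z-axis (col 2 of R) = (-0.3536,0.6124,0.7071)
R[2][2] = 0.7071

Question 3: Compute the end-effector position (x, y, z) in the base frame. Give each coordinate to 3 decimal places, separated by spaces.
7.171 -0.421 17.435

after link 1: o_1 = (-0.5000, 0.8660, 4.0000)
after link 2: o_2 = (1.2321, 1.8660, 4.0000)
after link 3: o_3 = (5.2443, 0.9165, 6.8284)
after link 4: o_4 = (6.1104, 1.4165, 6.8284)
after link 5: o_5 = (6.8175, 0.1918, 11.0711)
after link 6: o_6 = (7.1710, -0.4206, 17.4350)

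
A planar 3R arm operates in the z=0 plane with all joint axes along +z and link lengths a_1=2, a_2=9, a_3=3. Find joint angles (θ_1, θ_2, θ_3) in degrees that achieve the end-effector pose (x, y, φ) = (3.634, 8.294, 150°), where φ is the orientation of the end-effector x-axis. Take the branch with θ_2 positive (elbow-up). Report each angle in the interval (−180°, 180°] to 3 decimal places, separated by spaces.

wrist centre = target − a_3·(cos φ, sin φ) = (6.2321, 6.7940)
cos θ_2 = (84.9972−2²−9²)/(2·2·9) = -0.0001; θ_2 = 90.0044° (elbow-up)
β = atan2(6.7940,6.2321) = 47.4701°; ψ = atan2(9.0000,1.9993) = 77.4754°
θ_1 = β − ψ = -30.0053°
θ_3 = φ − θ_1 − θ_2 = 90.0009° (wrapped to (-180°,180°])

-30.005 90.004 90.001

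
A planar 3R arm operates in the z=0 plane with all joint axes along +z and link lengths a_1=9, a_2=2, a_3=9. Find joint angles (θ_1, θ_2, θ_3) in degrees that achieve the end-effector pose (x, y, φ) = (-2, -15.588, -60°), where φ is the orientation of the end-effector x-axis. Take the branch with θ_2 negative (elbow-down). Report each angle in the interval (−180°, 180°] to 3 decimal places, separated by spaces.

-120.000 -60.013 120.013

wrist centre = target − a_3·(cos φ, sin φ) = (-6.5000, -7.7938)
cos θ_2 = (102.9929−9²−2²)/(2·9·2) = 0.4998; θ_2 = -60.0131° (elbow-down)
β = atan2(-7.7938,-6.5000) = -129.8281°; ψ = atan2(-1.7323,9.9996) = -9.8281°
θ_1 = β − ψ = -120.0000°
θ_3 = φ − θ_1 − θ_2 = 120.0131° (wrapped to (-180°,180°])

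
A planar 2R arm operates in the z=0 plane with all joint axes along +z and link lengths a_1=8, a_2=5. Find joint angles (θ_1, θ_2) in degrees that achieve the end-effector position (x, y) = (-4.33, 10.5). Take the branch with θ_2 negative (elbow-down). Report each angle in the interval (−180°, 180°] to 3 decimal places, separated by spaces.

cos θ_2 = (128.9989−8²−5²)/(2·8·5) = 0.5000; θ_2 = -60.0009° (elbow-down)
β = atan2(10.5000,-4.3300) = 112.4103°; ψ = atan2(-4.3302,10.4999) = -22.4112°
θ_1 = β − ψ = 134.8215°

134.822 -60.001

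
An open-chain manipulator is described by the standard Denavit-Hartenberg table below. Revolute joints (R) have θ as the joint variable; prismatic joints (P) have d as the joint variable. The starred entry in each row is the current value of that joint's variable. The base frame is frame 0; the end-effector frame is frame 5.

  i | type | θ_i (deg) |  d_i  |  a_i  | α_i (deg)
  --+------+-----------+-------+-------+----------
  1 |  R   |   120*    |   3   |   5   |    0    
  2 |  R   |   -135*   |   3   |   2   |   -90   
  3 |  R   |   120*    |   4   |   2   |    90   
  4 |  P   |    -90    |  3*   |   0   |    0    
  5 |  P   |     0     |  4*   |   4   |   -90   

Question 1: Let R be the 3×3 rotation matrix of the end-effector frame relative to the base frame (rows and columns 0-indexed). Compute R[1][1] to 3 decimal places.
0.224

End-effector y-axis (col 1 of R) = (-0.8365,0.2241,0.5000)
R[1][1] = 0.2241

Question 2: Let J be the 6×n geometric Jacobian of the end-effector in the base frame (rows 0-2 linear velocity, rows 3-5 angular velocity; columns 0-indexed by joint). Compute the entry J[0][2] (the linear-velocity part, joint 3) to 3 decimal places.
-5.054

axis z_2 = (0.2588,0.9659,0.0000); lever o_n−o_2 = (4.8897,-1.3102,-5.2321)
cross product → J_v[:, 2] = (-5.0538,1.3542,-5.0622)
J_ω[:, 2] = z_2
entry J[0][2] = -5.0538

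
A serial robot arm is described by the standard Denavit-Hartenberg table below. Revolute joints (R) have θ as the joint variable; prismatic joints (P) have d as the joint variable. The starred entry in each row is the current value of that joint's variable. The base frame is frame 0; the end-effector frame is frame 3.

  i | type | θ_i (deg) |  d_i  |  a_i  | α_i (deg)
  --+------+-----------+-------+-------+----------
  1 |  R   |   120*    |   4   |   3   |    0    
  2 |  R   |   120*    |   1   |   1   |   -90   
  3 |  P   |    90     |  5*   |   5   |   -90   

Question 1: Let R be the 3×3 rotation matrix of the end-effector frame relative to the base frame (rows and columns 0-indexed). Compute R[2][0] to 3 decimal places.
-1.000

End-effector x-axis (col 0 of R) = (0.0000,-0.0000,-1.0000)
R[2][0] = -1.0000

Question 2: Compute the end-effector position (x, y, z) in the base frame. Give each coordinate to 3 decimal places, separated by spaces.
after link 1: o_1 = (-1.5000, 2.5981, 4.0000)
after link 2: o_2 = (-2.0000, 1.7321, 5.0000)
after link 3: o_3 = (2.3301, -0.7679, 0.0000)

2.330 -0.768 0.000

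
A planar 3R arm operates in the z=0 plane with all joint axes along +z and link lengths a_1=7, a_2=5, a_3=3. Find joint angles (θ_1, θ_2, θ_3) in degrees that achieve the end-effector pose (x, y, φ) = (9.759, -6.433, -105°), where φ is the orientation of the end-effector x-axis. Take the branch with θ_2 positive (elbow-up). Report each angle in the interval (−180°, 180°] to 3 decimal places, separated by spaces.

-37.102 45.004 -112.902

wrist centre = target − a_3·(cos φ, sin φ) = (10.5355, -3.5352)
cos θ_2 = (123.4937−7²−5²)/(2·7·5) = 0.7071; θ_2 = 45.0044° (elbow-up)
β = atan2(-3.5352,10.5355) = -18.5494°; ψ = atan2(3.5358,10.5353) = 18.5526°
θ_1 = β − ψ = -37.1020°
θ_3 = φ − θ_1 − θ_2 = -112.9024° (wrapped to (-180°,180°])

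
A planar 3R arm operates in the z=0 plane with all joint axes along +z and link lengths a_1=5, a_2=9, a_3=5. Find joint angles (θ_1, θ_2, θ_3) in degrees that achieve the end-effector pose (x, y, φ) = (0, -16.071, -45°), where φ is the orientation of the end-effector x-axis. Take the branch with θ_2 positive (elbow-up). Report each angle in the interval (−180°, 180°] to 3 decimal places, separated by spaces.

-135.001 45.002 45.000

wrist centre = target − a_3·(cos φ, sin φ) = (-3.5355, -12.5355)
cos θ_2 = (169.6379−5²−9²)/(2·5·9) = 0.7071; θ_2 = 45.0015° (elbow-up)
β = atan2(-12.5355,-3.5355) = -105.7507°; ψ = atan2(6.3641,11.3638) = 29.2504°
θ_1 = β − ψ = -135.0011°
θ_3 = φ − θ_1 − θ_2 = 44.9996° (wrapped to (-180°,180°])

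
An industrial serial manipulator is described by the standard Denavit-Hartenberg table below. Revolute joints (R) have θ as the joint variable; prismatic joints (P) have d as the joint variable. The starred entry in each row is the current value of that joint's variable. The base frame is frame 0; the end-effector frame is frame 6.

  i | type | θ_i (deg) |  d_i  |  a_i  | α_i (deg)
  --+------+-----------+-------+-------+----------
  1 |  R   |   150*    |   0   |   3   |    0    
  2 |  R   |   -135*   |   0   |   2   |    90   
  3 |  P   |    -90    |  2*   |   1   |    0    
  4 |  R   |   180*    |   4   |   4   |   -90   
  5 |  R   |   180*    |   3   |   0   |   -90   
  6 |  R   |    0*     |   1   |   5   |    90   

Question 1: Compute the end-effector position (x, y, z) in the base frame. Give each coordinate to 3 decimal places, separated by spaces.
after link 1: o_1 = (-2.5981, 1.5000, 0.0000)
after link 2: o_2 = (-0.6662, 2.0176, 0.0000)
after link 3: o_3 = (-0.1486, 0.0858, -1.0000)
after link 4: o_4 = (0.8867, -3.7779, 3.0000)
after link 5: o_5 = (-2.0111, -4.5544, 3.0000)
after link 6: o_6 = (-1.7523, -5.5203, -2.0000)

-1.752 -5.520 -2.000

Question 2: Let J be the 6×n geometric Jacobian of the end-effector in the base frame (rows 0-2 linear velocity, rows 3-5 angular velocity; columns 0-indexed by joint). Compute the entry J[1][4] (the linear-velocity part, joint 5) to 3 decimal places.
-4.830

axis z_4 = (-0.9659,-0.2588,0.0000); lever o_n−o_4 = (-2.6390,-1.7424,-5.0000)
cross product → J_v[:, 4] = (1.2941,-4.8296,1.0000)
J_ω[:, 4] = z_4
entry J[1][4] = -4.8296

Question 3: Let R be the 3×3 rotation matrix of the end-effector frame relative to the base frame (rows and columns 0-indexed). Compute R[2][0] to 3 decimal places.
-1.000

End-effector x-axis (col 0 of R) = (-0.0000,0.0000,-1.0000)
R[2][0] = -1.0000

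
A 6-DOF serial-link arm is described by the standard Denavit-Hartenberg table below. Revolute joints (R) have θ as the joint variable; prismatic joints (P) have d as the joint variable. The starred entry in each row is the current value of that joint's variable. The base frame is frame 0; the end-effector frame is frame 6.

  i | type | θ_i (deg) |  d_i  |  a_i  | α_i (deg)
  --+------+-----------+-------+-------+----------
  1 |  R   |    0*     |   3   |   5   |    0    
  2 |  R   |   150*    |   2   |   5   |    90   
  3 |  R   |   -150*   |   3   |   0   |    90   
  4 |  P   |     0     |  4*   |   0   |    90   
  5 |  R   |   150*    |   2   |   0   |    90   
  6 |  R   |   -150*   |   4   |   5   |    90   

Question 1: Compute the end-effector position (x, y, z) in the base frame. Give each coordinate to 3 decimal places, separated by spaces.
after link 1: o_1 = (5.0000, 0.0000, 3.0000)
after link 2: o_2 = (0.6699, 2.5000, 5.0000)
after link 3: o_3 = (2.1699, 5.0981, 5.0000)
after link 4: o_4 = (3.9019, 4.0981, 8.4641)
after link 5: o_5 = (2.9019, 2.3660, 8.4641)
after link 6: o_6 = (9.0269, 1.7165, 6.7141)

9.027 1.717 6.714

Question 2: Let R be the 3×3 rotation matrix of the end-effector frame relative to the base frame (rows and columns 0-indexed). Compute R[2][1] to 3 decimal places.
0.500

End-effector y-axis (col 1 of R) = (0.7500,-0.4330,0.5000)
R[2][1] = 0.5000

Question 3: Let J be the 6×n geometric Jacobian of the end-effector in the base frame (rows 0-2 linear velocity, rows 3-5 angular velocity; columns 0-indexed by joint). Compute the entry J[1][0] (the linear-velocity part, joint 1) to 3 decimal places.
axis z_0 = ẑ; lever o_n−o_0 = (9.0269,1.7165,6.7141)
cross product → J_v[:, 0] = (-1.7165,9.0269,0.0000)
J_ω[:, 0] = z_0
entry J[1][0] = 9.0269

9.027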